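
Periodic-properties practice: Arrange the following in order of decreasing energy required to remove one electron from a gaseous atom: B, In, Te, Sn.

Te > B > Sn > In

B is in period 2, group 13; In is in period 5, group 13; Sn is in period 5, group 14; Te is in period 5, group 16.
Removing the outermost electron gets harder across a period and easier down a group.
Neither a single period nor a single group — weigh both effects.
Sn > In: both are in period 5; the period trend gives Sn the larger value.
B > Sn: period and group pull opposite ways; the down-group shift dominates (801 vs 709 kJ/mol).
Te > B: the two effects oppose for this pair; the across-period effect wins (869 vs 801 kJ/mol).
Tabulated first ionization energy (kJ/mol): B 801, In 558, Sn 709, Te 869.
So from highest to lowest: Te > B > Sn > In.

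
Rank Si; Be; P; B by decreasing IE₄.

B, Be, P, Si

IE_4 is the cost of taking one more electron from the +3 cation: Si³⁺ still has 1 valence electron; Be³⁺ is already 1 electron into the core; P³⁺ still has 2 valence electrons; B³⁺ is the bare [He] core.
Core electrons are held far more tightly than valence electrons, so Be and B top the IE_4 order.
Valence configurations: Si³⁺ [Ne]3s¹, P³⁺ [Ne]3s².
Approximate IE_4 values (kJ/mol): Si 4356, Be 21007, P 4964, B 25026.
So the fourth ionization energies run Si < P < Be < B.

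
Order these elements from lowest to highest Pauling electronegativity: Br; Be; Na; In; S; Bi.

Na < Be < In < Bi < S < Br

Be is in period 2, group 2; Na is in period 3, group 1; S is in period 3, group 16; Br is in period 4, group 17; In is in period 5, group 13; Bi is in period 6, group 15.
Electronegativity increases across a period and decreases down a group, tracking effective nuclear charge and atomic size.
Neither a single period nor a single group — weigh both effects.
Be > Na: relative to Na, both the across-period and down-group shifts push Be's electronegativity up.
In > Be: period and group pull opposite ways; the across-period shift dominates (1.78 vs 1.57).
Bi > In: the two effects oppose for this pair; the across-period effect wins (2.02 vs 1.78).
S > Bi: both effects reinforce here, so S is clearly the higher of the two.
Br > S: period and group pull opposite ways; the across-period shift dominates (2.96 vs 2.58).
Tabulated electronegativity (Pauling): Be 1.57, Na 0.93, S 2.58, Br 2.96, In 1.78, Bi 2.02.
So from lowest to highest: Na < Be < In < Bi < S < Br.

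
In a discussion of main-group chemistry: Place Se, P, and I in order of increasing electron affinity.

Atoms with high Z_eff and room in the valence shell (especially the halogens) have the most exothermic electron affinities.
A diagonal step moves right (one effect) and down (the opposite effect) at once.
Se > P: period and group pull opposite ways; the across-period shift dominates (195 vs 72 kJ/mol).
I > Se: period and group pull opposite ways; the across-period shift dominates (295 vs 195 kJ/mol).
Approximate values (kJ/mol): P 72, Se 195, I 295.
So from lowest to highest: P < Se < I.

P < Se < I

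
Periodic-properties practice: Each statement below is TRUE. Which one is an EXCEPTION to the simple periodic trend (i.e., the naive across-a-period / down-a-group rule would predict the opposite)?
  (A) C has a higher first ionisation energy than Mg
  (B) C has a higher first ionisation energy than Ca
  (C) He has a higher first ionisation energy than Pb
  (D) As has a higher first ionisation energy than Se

(D)

The general trend: first ionisation energy increases across a period and decreases down a group.
(A) C (period 2, group 14) vs Mg (period 3, group 2): the stated order agrees with the simple trend.
(B) C (period 2, group 14) vs Ca (period 4, group 2): the stated order agrees with the simple trend.
(C) He (period 1, group 18) vs Pb (period 6, group 14): the stated order agrees with the simple trend.
(D) As (period 4, group 15) vs Se (period 4, group 16): the stated order contradicts the simple trend.
The exception is (D): Se (4p⁴) ionizes more easily than half-filled As (4p³).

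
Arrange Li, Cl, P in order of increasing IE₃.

P < Cl < Li

Consider each +2 ion: Li²⁺ is already 1 electron into the core; Cl²⁺ still has 5 valence electrons; P²⁺ still has 3 valence electrons.
Core electrons are held far more tightly than valence electrons, so Li tops the IE_3 order.
Valence configurations: Cl²⁺ [Ne]3s²3p³, P²⁺ [Ne]3s²3p¹.
Tabulated IE_3 (kJ/mol): Li 11815, Cl 3822, P 2914.
So the third ionization energies run P < Cl < Li.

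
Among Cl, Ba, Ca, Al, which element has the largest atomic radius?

Ba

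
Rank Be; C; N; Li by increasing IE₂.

Be < C < N < Li

After 1 electron has been removed, what remains? Be⁺ still has 1 valence electron; C⁺ still has 3 valence electrons; N⁺ still has 4 valence electrons; Li⁺ is the bare [He] core.
Pulling an electron out of a noble-gas core costs far more than removing a remaining valence electron, so Li sits at the high end of IE_2.
Valence configurations: Be⁺ [He]2s¹, C⁺ [He]2s²2p¹, N⁺ [He]2s²2p².
Tabulated IE_2 (kJ/mol): Be 1757, C 2353, N 2856, Li 7298.
Overall IE_2 order: Be < C < N < Li.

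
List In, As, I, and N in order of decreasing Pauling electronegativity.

N > I > As > In

N is in period 2, group 15; As is in period 4, group 15; In is in period 5, group 13; I is in period 5, group 17.
Atoms toward the upper right of the periodic table pull bonding electrons most strongly.
These span different periods and groups, so the two trends combine.
As > In: both effects reinforce here, so As is clearly the higher of the two.
I > As: the two effects oppose for this pair; the across-period effect wins (2.66 vs 2.18).
N > I: period and group pull opposite ways; the down-group shift dominates (3.04 vs 2.66).
For reference (Pauling): N 3.04, As 2.18, In 1.78, I 2.66.
So from highest to lowest: N > I > As > In.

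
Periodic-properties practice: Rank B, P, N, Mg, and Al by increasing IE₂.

IE_2 is the cost of taking one more electron from the +1 cation: B⁺ still has 2 valence electrons; P⁺ still has 4 valence electrons; N⁺ still has 4 valence electrons; Mg⁺ still has 1 valence electron; Al⁺ still has 2 valence electrons.
All are still removing valence electrons, so compare the +1 ions as you would atoms: IE_2 generally rises across a period (higher Z_eff) and falls down a group (larger shell), subject to the usual subshell exceptions.
Valence configurations: B⁺ [He]2s², P⁺ [Ne]3s²3p², N⁺ [He]2s²2p², Mg⁺ [Ne]3s¹, Al⁺ [Ne]3s².
Approximate IE_2 values (kJ/mol): B 2427, P 1907, N 2856, Mg 1451, Al 1817.
Hence IE_2: Mg < Al < P < B < N.

Mg, Al, P, B, N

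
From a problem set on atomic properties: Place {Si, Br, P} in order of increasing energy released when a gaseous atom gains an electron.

P < Si < Br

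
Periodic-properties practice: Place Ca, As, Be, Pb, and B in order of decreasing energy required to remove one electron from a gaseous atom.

As, Be, B, Pb, Ca

Be is in period 2, group 2; B is in period 2, group 13; Ca is in period 4, group 2; As is in period 4, group 15; Pb is in period 6, group 14.
Across a period the outer electron is held more tightly (higher IE₁); down a group it sits in a higher shell, more shielded, and comes off more easily.
Here both period and group differ, so the two effects have to be weighed against each other.
Pb > Ca: the two effects oppose for this pair; the across-period effect wins (716 vs 590 kJ/mol).
B > Pb: the two effects oppose for this pair; the down-group effect wins (801 vs 716 kJ/mol).
Be > B: this pair runs against the simple trend — see the exception note.
As > Be: the two effects oppose for this pair; the across-period effect wins (947 vs 900 kJ/mol).
Note the exception: Be has a higher first ionization energy than B, contrary to the simple trend — removing B's lone 2p electron is easier than breaking Be's filled 2s².
Tabulated first ionization energy (kJ/mol): Be 900, B 801, Ca 590, As 947, Pb 716.
So from highest to lowest: As > Be > B > Pb > Ca.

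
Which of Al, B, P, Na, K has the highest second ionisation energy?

Na

IE_2 is the cost of taking one more electron from the +1 cation: Al⁺ still has 2 valence electrons; B⁺ still has 2 valence electrons; P⁺ still has 4 valence electrons; Na⁺ is the bare [Ne] core; K⁺ is the bare [Ar] core.
Core electrons are held far more tightly than valence electrons, so K and Na top the IE_2 order.
Valence configurations: Al⁺ [Ne]3s², B⁺ [He]2s², P⁺ [Ne]3s²3p².
Approximate IE_2 values (kJ/mol): Al 1817, B 2427, P 1907, Na 4562, K 3052.
Overall IE_2 order: Al < P < B < K < Na.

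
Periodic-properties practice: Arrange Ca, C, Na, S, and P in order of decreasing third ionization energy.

The third ionization energy removes an electron from the +2 ion. For each element: Ca²⁺ is the bare [Ar] core; C²⁺ still has 2 valence electrons; Na²⁺ is already 1 electron into the core; S²⁺ still has 4 valence electrons; P²⁺ still has 3 valence electrons.
Core electrons are held far more tightly than valence electrons, so Ca and Na top the IE_3 order.
Valence configurations: C²⁺ [He]2s², S²⁺ [Ne]3s²3p², P²⁺ [Ne]3s²3p¹.
Tabulated IE_3 (kJ/mol): Ca 4912, C 4620, Na 6910, S 3357, P 2914.
Putting it together, IE_3: P < S < C < Ca < Na.

Na > Ca > C > S > P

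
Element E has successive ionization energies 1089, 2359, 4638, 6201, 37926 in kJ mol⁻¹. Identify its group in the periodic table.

Look for the largest jump between consecutive ionization energies: IE5/IE4 ≈ 6.1, far larger than any earlier ratio.
That jump marks the point where a core electron is being removed. So the atom has 4 valence electrons.
A main-group element with 4 valence electrons is in group 14.

Group 14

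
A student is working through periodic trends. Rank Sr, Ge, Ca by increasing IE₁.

Ca is in period 4, group 2; Ge is in period 4, group 14; Sr is in period 5, group 2.
IE₁ increases left→right with effective nuclear charge and decreases top→bottom as the valence shell moves farther out.
These span different periods and groups, so the two trends combine.
Ca > Sr: they share group 2; the group trend gives Ca the larger value.
Ge > Ca: Ge lies to the right of Ca in period 4, so the across-period effect alone puts Ge higher.
Tabulated first ionization energy (kJ/mol): Ca 590, Ge 762, Sr 550.
So from lowest to highest: Sr < Ca < Ge.

Sr < Ca < Ge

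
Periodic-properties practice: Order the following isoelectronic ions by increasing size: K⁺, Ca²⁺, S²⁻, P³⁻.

Ca²⁺, K⁺, S²⁻, P³⁻

All of these have 18 electrons, so size is governed by nuclear charge alone: the more protons, the stronger the pull on the same electron cloud, and the smaller the ion.
Nuclear charges: Ca²⁺ (Z=20), K⁺ (Z=19), S²⁻ (Z=16), P³⁻ (Z=15).
Smallest to largest: Ca²⁺ < K⁺ < S²⁻ < P³⁻.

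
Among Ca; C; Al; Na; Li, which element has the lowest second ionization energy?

After 1 electron has been removed, what remains? Ca⁺ still has 1 valence electron; C⁺ still has 3 valence electrons; Al⁺ still has 2 valence electrons; Na⁺ is the bare [Ne] core; Li⁺ is the bare [He] core.
Core electrons are held far more tightly than valence electrons, so Na and Li top the IE_2 order.
Valence configurations: Ca⁺ [Ar]4s¹, C⁺ [He]2s²2p¹, Al⁺ [Ne]3s².
Tabulated IE_2 (kJ/mol): Ca 1145, C 2353, Al 1817, Na 4562, Li 7298.
Putting it together, IE_2: Ca < Al < C < Na < Li.

Ca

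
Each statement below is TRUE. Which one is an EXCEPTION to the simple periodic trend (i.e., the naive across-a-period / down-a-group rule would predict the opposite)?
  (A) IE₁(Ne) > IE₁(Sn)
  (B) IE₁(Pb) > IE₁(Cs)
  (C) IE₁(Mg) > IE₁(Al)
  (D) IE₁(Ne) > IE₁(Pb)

The general trend: IE₁ increases across a period and decreases down a group.
(A) Ne (period 2, group 18) vs Sn (period 5, group 14): the stated order agrees with the simple trend.
(B) Pb (period 6, group 14) vs Cs (period 6, group 1): the stated order agrees with the simple trend.
(C) Mg (period 3, group 2) vs Al (period 3, group 13): the stated order contradicts the simple trend.
(D) Ne (period 2, group 18) vs Pb (period 6, group 14): the stated order agrees with the simple trend.
The exception is (C): Al's single 3p electron is easier to remove than one from Mg's filled 3s².

(C)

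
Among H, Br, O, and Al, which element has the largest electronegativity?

H is in period 1, group 1; O is in period 2, group 16; Al is in period 3, group 13; Br is in period 4, group 17.
Electronegativity increases across a period and decreases down a group, tracking effective nuclear charge and atomic size.
These span different periods and groups, so the two trends combine.
H > Al: the two effects oppose for this pair; the down-group effect wins (2.20 vs 1.61).
Br > H: period and group pull opposite ways; the across-period shift dominates (2.96 vs 2.20).
O > Br: period and group pull opposite ways; the down-group shift dominates (3.44 vs 2.96).
For reference (Pauling): H 2.20, O 3.44, Al 1.61, Br 2.96.
The largest electronegativity among these belongs to O.

O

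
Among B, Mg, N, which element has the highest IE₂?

N

IE_2 is the cost of taking one more electron from the +1 cation: B⁺ still has 2 valence electrons; Mg⁺ still has 1 valence electron; N⁺ still has 4 valence electrons.
All are still removing valence electrons, so compare the +1 ions as you would atoms: IE_2 generally rises across a period (higher Z_eff) and falls down a group (larger shell), subject to the usual subshell exceptions.
Valence configurations: B⁺ [He]2s², Mg⁺ [Ne]3s¹, N⁺ [He]2s²2p².
Approximate IE_2 values (kJ/mol): B 2427, Mg 1451, N 2856.
So the second ionization energies run Mg < B < N.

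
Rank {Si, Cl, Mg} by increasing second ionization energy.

Mg < Si < Cl

The second ionization energy removes an electron from the +1 ion. For each element: Si⁺ still has 3 valence electrons; Cl⁺ still has 6 valence electrons; Mg⁺ still has 1 valence electron.
All are still removing valence electrons, so compare the +1 ions as you would atoms: IE_2 generally rises across a period (higher Z_eff) and falls down a group (larger shell), subject to the usual subshell exceptions.
Valence configurations: Si⁺ [Ne]3s²3p¹, Cl⁺ [Ne]3s²3p⁴, Mg⁺ [Ne]3s¹.
Approximate IE_2 values (kJ/mol): Si 1577, Cl 2298, Mg 1451.
Putting it together, IE_2: Mg < Si < Cl.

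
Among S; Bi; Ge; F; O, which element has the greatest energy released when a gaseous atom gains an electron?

F

O is in period 2, group 16; F is in period 2, group 17; S is in period 3, group 16; Ge is in period 4, group 14; Bi is in period 6, group 15.
Atoms with high Z_eff and room in the valence shell (especially the halogens) have the most exothermic electron affinities.
These span different periods and groups, so the two trends combine.
Ge > Bi: the two effects oppose for this pair; the down-group effect wins (119 vs 91 kJ/mol).
O > Ge: relative to Ge, both the across-period and down-group shifts push O's electron affinity up.
S > O: this pair runs against the simple trend — see the exception note.
F > S: both effects reinforce here, so F is clearly the higher of the two.
Note the exception: S has a higher electron affinity than O, contrary to the simple trend — the compact 2p subshell of O repels the added electron more than S's larger 3p does.
Tabulated electron affinity (kJ/mol): O 141, F 328, S 200, Ge 119, Bi 91.
The greatest energy released when a gaseous atom gains an electron among these belongs to F.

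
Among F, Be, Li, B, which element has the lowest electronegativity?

Li

Li is in period 2, group 1; Be is in period 2, group 2; B is in period 2, group 13; F is in period 2, group 17.
EN rises left→right (higher Z_eff, smaller atoms) and falls top→bottom (larger, more shielded atoms).
All lie in period 2, so electronegativity increases left to right.
The lowest electronegativity among these belongs to Li.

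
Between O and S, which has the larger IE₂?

IE_2 is the cost of taking one more electron from the +1 cation: O⁺ still has 5 valence electrons; S⁺ still has 5 valence electrons.
All are still removing valence electrons, so compare the +1 ions as you would atoms: IE_2 generally rises across a period (higher Z_eff) and falls down a group (larger shell), subject to the usual subshell exceptions.
Valence configurations: O⁺ [He]2s²2p³, S⁺ [Ne]3s²3p³.
Approximate IE_2 values (kJ/mol): O 3388, S 2252.
Putting it together, IE_2: S < O.

O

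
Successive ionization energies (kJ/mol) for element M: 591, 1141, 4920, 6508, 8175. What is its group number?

Look for the largest jump between consecutive ionization energies: IE3/IE2 ≈ 4.3, far larger than any earlier ratio.
That jump marks the point where a core electron is being removed. So the atom has 2 valence electrons.
A main-group element with 2 valence electrons is in group 2.

Group 2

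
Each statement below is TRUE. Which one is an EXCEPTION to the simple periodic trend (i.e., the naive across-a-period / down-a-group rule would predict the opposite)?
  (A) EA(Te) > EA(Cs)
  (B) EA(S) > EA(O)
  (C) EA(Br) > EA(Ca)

The general trend: electron affinity increases across a period and decreases down a group.
(A) Te (period 5, group 16) vs Cs (period 6, group 1): the stated order agrees with the simple trend.
(B) S (period 3, group 16) vs O (period 2, group 16): the stated order contradicts the simple trend.
(C) Br (period 4, group 17) vs Ca (period 4, group 2): the stated order agrees with the simple trend.
The exception is (B): the compact 2p subshell of O repels the added electron more than S's larger 3p does.

(B)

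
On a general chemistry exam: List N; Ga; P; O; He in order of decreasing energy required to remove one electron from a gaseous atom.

He is in period 1, group 18; N is in period 2, group 15; O is in period 2, group 16; P is in period 3, group 15; Ga is in period 4, group 13.
Removing the outermost electron gets harder across a period and easier down a group.
Here both period and group differ, so the two effects have to be weighed against each other.
P > Ga: both effects reinforce here, so P is clearly the higher of the two.
O > P: both effects reinforce here, so O is clearly the higher of the two.
N > O: this pair runs against the simple trend — see the exception note.
He > N: both effects reinforce here, so He is clearly the higher of the two.
Note the exception: N has a higher first ionization energy than O, contrary to the simple trend — pairing an electron in O's 2p⁴ costs repulsion energy, so O ionizes more easily than half-filled N (2p³).
Approximate values (kJ/mol): He 2372, N 1402, O 1314, P 1012, Ga 579.
So from highest to lowest: He > N > O > P > Ga.

He > N > O > P > Ga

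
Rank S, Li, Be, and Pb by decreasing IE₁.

S > Be > Pb > Li

Li is in period 2, group 1; Be is in period 2, group 2; S is in period 3, group 16; Pb is in period 6, group 14.
IE₁ increases left→right with effective nuclear charge and decreases top→bottom as the valence shell moves farther out.
Neither a single period nor a single group — weigh both effects.
Pb > Li: the two effects oppose for this pair; the across-period effect wins (716 vs 520 kJ/mol).
Be > Pb: the two effects oppose for this pair; the down-group effect wins (900 vs 716 kJ/mol).
S > Be: the two effects oppose for this pair; the across-period effect wins (1000 vs 900 kJ/mol).
Approximate values (kJ/mol): Li 520, Be 900, S 1000, Pb 716.
So from highest to lowest: S > Be > Pb > Li.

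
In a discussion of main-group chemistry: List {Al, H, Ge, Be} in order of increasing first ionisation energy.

Al < Ge < Be < H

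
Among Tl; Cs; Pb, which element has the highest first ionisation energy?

Pb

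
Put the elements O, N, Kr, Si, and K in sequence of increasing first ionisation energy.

K < Si < O < Kr < N

N is in period 2, group 15; O is in period 2, group 16; Si is in period 3, group 14; K is in period 4, group 1; Kr is in period 4, group 18.
First ionization energy rises across a period (greater Z_eff holds electrons more tightly) and falls down a group (valence electrons are farther from the nucleus).
These span different periods and groups, so the two trends combine.
Si > K: both effects reinforce here, so Si is clearly the higher of the two.
O > Si: relative to Si, both the across-period and down-group shifts push O's first ionization energy up.
Kr > O: the two effects oppose for this pair; the across-period effect wins (1351 vs 1314 kJ/mol).
N > Kr: the two effects oppose for this pair; the down-group effect wins (1402 vs 1351 kJ/mol).
Note the exception: N has a higher first ionization energy than O, contrary to the simple trend — pairing an electron in O's 2p⁴ costs repulsion energy, so O ionizes more easily than half-filled N (2p³).
For reference (kJ/mol): N 1402, O 1314, Si 786, K 419, Kr 1351.
So from lowest to highest: K < Si < O < Kr < N.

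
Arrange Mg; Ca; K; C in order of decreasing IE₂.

The second ionization energy removes an electron from the +1 ion. For each element: Mg⁺ still has 1 valence electron; Ca⁺ still has 1 valence electron; K⁺ is the bare [Ar] core; C⁺ still has 3 valence electrons.
Breaking into a closed-shell core is much more expensive than removing a leftover valence electron — K has the largest IE_2 here.
Valence configurations: Mg⁺ [Ne]3s¹, Ca⁺ [Ar]4s¹, C⁺ [He]2s²2p¹.
Approximate IE_2 values (kJ/mol): Mg 1451, Ca 1145, K 3052, C 2353.
Hence IE_2: Ca < Mg < C < K.

K > C > Mg > Ca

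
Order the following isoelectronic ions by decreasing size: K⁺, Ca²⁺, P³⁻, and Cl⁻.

P³⁻ > Cl⁻ > K⁺ > Ca²⁺

All of these have 18 electrons, so size is governed by nuclear charge alone: the more protons, the stronger the pull on the same electron cloud, and the smaller the ion.
Nuclear charges: Ca²⁺ (Z=20), K⁺ (Z=19), Cl⁻ (Z=17), P³⁻ (Z=15).
Largest to smallest: P³⁻ > Cl⁻ > K⁺ > Ca²⁺.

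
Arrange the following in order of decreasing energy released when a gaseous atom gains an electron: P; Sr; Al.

Al is in period 3, group 13; P is in period 3, group 15; Sr is in period 5, group 2.
Atoms with high Z_eff and room in the valence shell (especially the halogens) have the most exothermic electron affinities.
These span different periods and groups, so the two trends combine.
Al > Sr: both effects reinforce here, so Al is clearly the higher of the two.
P > Al: both are in period 3; the period trend gives P the larger value.
Tabulated electron affinity (kJ/mol): Al 42, P 72, Sr 5.
So from highest to lowest: P > Al > Sr.

P > Al > Sr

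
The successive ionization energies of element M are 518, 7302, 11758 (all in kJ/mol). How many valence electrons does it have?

Look for the largest jump between consecutive ionization energies: IE2/IE1 ≈ 14.1, far larger than any earlier ratio.
That jump marks the point where a core electron is being removed. So the atom has 1 valence electron.

1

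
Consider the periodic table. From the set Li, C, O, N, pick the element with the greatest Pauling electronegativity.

O

Li is in period 2, group 1; C is in period 2, group 14; N is in period 2, group 15; O is in period 2, group 16.
Smaller atoms with higher effective nuclear charge are more electronegative.
All lie in period 2, so electronegativity increases left to right.
The greatest Pauling electronegativity among these belongs to O.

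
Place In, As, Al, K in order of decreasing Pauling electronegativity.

As > In > Al > K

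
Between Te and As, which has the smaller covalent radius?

As

As is in period 4, group 15; Te is in period 5, group 16.
Radius decreases left→right (rising Z_eff, same n) and increases top→bottom (higher n).
These sit on a diagonal, where the across-period and down-group effects partly cancel.
Te > As: the two effects oppose for this pair; the down-group effect wins (136 vs 121 pm).
Approximate values (pm): As 121, Te 136.
So As has the smaller covalent radius (As < Te).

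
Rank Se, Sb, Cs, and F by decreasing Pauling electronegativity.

F is in period 2, group 17; Se is in period 4, group 16; Sb is in period 5, group 15; Cs is in period 6, group 1.
Electronegativity increases across a period and decreases down a group, tracking effective nuclear charge and atomic size.
These span different periods and groups, so the two trends combine.
Sb > Cs: both effects reinforce here, so Sb is clearly the higher of the two.
Se > Sb: relative to Sb, both the across-period and down-group shifts push Se's electronegativity up.
F > Se: relative to Se, both the across-period and down-group shifts push F's electronegativity up.
Tabulated electronegativity (Pauling): F 3.98, Se 2.55, Sb 2.05, Cs 0.79.
So from highest to lowest: F > Se > Sb > Cs.

F > Se > Sb > Cs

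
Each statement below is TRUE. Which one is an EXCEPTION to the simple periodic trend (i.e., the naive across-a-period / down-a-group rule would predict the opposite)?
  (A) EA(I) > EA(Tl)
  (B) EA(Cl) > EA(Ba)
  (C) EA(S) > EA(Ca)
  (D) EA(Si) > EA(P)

(D)

The general trend: electron affinity increases across a period and decreases down a group.
(A) I (period 5, group 17) vs Tl (period 6, group 13): the stated order agrees with the simple trend.
(B) Cl (period 3, group 17) vs Ba (period 6, group 2): the stated order agrees with the simple trend.
(C) S (period 3, group 16) vs Ca (period 4, group 2): the stated order agrees with the simple trend.
(D) Si (period 3, group 14) vs P (period 3, group 15): the stated order contradicts the simple trend.
The exception is (D): adding an electron to P's half-filled 3p³ is unfavourable, so Si (3p²) has the more exothermic EA.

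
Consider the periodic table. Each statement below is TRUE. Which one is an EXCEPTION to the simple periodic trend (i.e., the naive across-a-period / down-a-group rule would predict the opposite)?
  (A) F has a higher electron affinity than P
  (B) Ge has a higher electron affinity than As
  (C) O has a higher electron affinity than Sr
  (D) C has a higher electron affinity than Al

The general trend: electron affinity increases across a period and decreases down a group.
(A) F (period 2, group 17) vs P (period 3, group 15): the stated order agrees with the simple trend.
(B) Ge (period 4, group 14) vs As (period 4, group 15): the stated order contradicts the simple trend.
(C) O (period 2, group 16) vs Sr (period 5, group 2): the stated order agrees with the simple trend.
(D) C (period 2, group 14) vs Al (period 3, group 13): the stated order agrees with the simple trend.
The exception is (B): adding an electron to As's half-filled 4p³ is unfavourable, so Ge (4p²) has the more exothermic EA.

(B)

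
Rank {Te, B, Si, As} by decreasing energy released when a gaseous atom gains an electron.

Te > Si > As > B

B is in period 2, group 13; Si is in period 3, group 14; As is in period 4, group 15; Te is in period 5, group 16.
Electron affinity generally becomes more exothermic across a period toward the halogens and less exothermic down a group.
A diagonal step moves right (one effect) and down (the opposite effect) at once.
As > B: period and group pull opposite ways; the across-period shift dominates (78 vs 27 kJ/mol).
Si > As: the two effects oppose for this pair; the down-group effect wins (134 vs 78 kJ/mol).
Te > Si: the two effects oppose for this pair; the across-period effect wins (190 vs 134 kJ/mol).
For reference (kJ/mol): B 27, Si 134, As 78, Te 190.
So from highest to lowest: Te > Si > As > B.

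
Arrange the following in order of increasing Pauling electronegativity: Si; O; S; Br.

EN rises left→right (higher Z_eff, smaller atoms) and falls top→bottom (larger, more shielded atoms).
These span different periods and groups, so the two trends combine.
S > Si: both are in period 3; the period trend gives S the larger value.
Br > S: period and group pull opposite ways; the across-period shift dominates (2.96 vs 2.58).
O > Br: the two effects oppose for this pair; the down-group effect wins (3.44 vs 2.96).
For reference (Pauling): O 3.44, Si 1.90, S 2.58, Br 2.96.
So from lowest to highest: Si < S < Br < O.

Si < S < Br < O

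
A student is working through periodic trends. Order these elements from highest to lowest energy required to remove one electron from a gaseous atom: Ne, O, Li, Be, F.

Li is in period 2, group 1; Be is in period 2, group 2; O is in period 2, group 16; F is in period 2, group 17; Ne is in period 2, group 18.
First ionization energy rises across a period (greater Z_eff holds electrons more tightly) and falls down a group (valence electrons are farther from the nucleus).
All lie in period 2, so first ionization energy increases left to right.
So from highest to lowest: Ne > F > O > Be > Li.

Ne > F > O > Be > Li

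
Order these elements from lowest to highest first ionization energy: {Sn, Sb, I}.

Sn, Sb, I

Sn is in period 5, group 14; Sb is in period 5, group 15; I is in period 5, group 17.
First ionization energy rises across a period (greater Z_eff holds electrons more tightly) and falls down a group (valence electrons are farther from the nucleus).
All lie in period 5, so first ionization energy increases left to right.
So from lowest to highest: Sn < Sb < I.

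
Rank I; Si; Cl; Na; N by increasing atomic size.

N < Cl < Si < I < Na

N is in period 2, group 15; Na is in period 3, group 1; Si is in period 3, group 14; Cl is in period 3, group 17; I is in period 5, group 17.
Moving right in a period, electrons are added to the same shell under a stronger nuclear pull, so atoms get smaller; moving down, a new shell is opened and atoms get larger.
These span different periods and groups, so the two trends combine.
Cl > N: the two effects oppose for this pair; the down-group effect wins (99 vs 71 pm).
Si > Cl: both are in period 3; the period trend gives Si the larger value.
I > Si: period and group pull opposite ways; the down-group shift dominates (133 vs 116 pm).
Na > I: period and group pull opposite ways; the across-period shift dominates (155 vs 133 pm).
For reference (pm): N 71, Na 155, Si 116, Cl 99, I 133.
So from smallest to largest: N < Cl < Si < I < Na.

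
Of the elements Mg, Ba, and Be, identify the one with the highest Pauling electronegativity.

Be is in period 2, group 2; Mg is in period 3, group 2; Ba is in period 6, group 2.
Atoms toward the upper right of the periodic table pull bonding electrons most strongly.
All are in group 2, so electronegativity increases up the group.
The highest Pauling electronegativity among these belongs to Be.

Be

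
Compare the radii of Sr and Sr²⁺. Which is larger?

Forming Sr²⁺ removes 2 electrons from Sr. Fewer electrons for the same nuclear charge means less shielding and a higher Z_eff on the remaining electrons, and for main-group metals the entire outer shell is lost.
A cation is smaller than its parent atom: Sr²⁺ < Sr.

Sr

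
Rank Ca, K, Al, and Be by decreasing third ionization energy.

Consider each +2 ion: Ca²⁺ is the bare [Ar] core; K²⁺ is already 1 electron into the core; Al²⁺ still has 1 valence electron; Be²⁺ is the bare [He] core.
Pulling an electron out of a noble-gas core costs far more than removing a remaining valence electron, so K, Ca and Be sit at the high end of IE_3.
Approximate IE_3 values (kJ/mol): Ca 4912, K 4420, Al 2745, Be 14849.
Putting it together, IE_3: Al < K < Ca < Be.

Be > Ca > K > Al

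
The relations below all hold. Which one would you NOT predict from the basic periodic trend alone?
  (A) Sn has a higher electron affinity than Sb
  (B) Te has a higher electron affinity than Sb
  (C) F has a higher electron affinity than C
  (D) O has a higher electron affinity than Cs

The general trend: electron affinity increases across a period and decreases down a group.
(A) Sn (period 5, group 14) vs Sb (period 5, group 15): the stated order contradicts the simple trend.
(B) Te (period 5, group 16) vs Sb (period 5, group 15): the stated order agrees with the simple trend.
(C) F (period 2, group 17) vs C (period 2, group 14): the stated order agrees with the simple trend.
(D) O (period 2, group 16) vs Cs (period 6, group 1): the stated order agrees with the simple trend.
The exception is (A): adding an electron to Sb's half-filled 5p³ is unfavourable, so Sn has the more exothermic EA.

(A)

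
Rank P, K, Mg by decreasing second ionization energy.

K, P, Mg

Consider each +1 ion: P⁺ still has 4 valence electrons; K⁺ is the bare [Ar] core; Mg⁺ still has 1 valence electron.
Breaking into a closed-shell core is much more expensive than removing a leftover valence electron — K has the largest IE_2 here.
Valence configurations: P⁺ [Ne]3s²3p², Mg⁺ [Ne]3s¹.
Approximate IE_2 values (kJ/mol): P 1907, K 3052, Mg 1451.
Hence IE_2: Mg < P < K.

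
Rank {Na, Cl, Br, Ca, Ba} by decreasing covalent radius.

Ba, Ca, Na, Br, Cl

Na is in period 3, group 1; Cl is in period 3, group 17; Ca is in period 4, group 2; Br is in period 4, group 17; Ba is in period 6, group 2.
Across a period the added protons contract the valence shell; down a group each new principal shell makes the atom larger.
These span different periods and groups, so the two trends combine.
Br > Cl: Br sits below Cl in group 17, so the down-group effect alone puts Br larger.
Na > Br: the two effects oppose for this pair; the across-period effect wins (155 vs 114 pm).
Ca > Na: period and group pull opposite ways; the down-group shift dominates (171 vs 155 pm).
Ba > Ca: Ba sits below Ca in group 2, so the down-group effect alone puts Ba larger.
Tabulated atomic radius (pm): Na 155, Cl 99, Ca 171, Br 114, Ba 196.
So from largest to smallest: Ba > Ca > Na > Br > Cl.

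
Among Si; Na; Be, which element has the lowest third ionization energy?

Si

The third ionization energy removes an electron from the +2 ion. For each element: Si²⁺ still has 2 valence electrons; Na²⁺ is already 1 electron into the core; Be²⁺ is the bare [He] core.
Breaking into a closed-shell core is much more expensive than removing a leftover valence electron — Na and Be have the largest IE_3 here.
Tabulated IE_3 (kJ/mol): Si 3232, Na 6910, Be 14849.
So the third ionization energies run Si < Na < Be.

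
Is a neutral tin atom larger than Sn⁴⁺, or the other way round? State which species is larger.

Sn

Forming Sn⁴⁺ removes 4 electrons from Sn. Fewer electrons for the same nuclear charge means less shielding and a higher Z_eff on the remaining electrons.
A cation is smaller than its parent atom: Sn⁴⁺ < Sn.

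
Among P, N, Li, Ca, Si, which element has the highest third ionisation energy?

Li

The third ionization energy removes an electron from the +2 ion. For each element: P²⁺ still has 3 valence electrons; N²⁺ still has 3 valence electrons; Li²⁺ is already 1 electron into the core; Ca²⁺ is the bare [Ar] core; Si²⁺ still has 2 valence electrons.
Core electrons are held far more tightly than valence electrons, so Ca and Li top the IE_3 order.
Valence configurations: P²⁺ [Ne]3s²3p¹, N²⁺ [He]2s²2p¹, Si²⁺ [Ne]3s².
P²⁺ loses a lone 3p electron whereas Si²⁺ must break into a filled 3s² pair, so IE_3(Si) > IE_3(P) even though P has the higher nuclear charge.
The numbers (kJ/mol): P 2914, N 4578, Li 11815, Ca 4912, Si 3232.
Overall IE_3 order: P < Si < N < Ca < Li.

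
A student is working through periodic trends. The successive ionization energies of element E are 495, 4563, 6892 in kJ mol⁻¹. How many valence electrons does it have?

1

Look for the largest jump between consecutive ionization energies: IE2/IE1 ≈ 9.2, far larger than any earlier ratio.
That jump marks the point where a core electron is being removed. So the atom has 1 valence electron.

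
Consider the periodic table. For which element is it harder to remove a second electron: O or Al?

IE_2 is the cost of taking one more electron from the +1 cation: O⁺ still has 5 valence electrons; Al⁺ still has 2 valence electrons.
All are still removing valence electrons, so compare the +1 ions as you would atoms: IE_2 generally rises across a period (higher Z_eff) and falls down a group (larger shell), subject to the usual subshell exceptions.
Valence configurations: O⁺ [He]2s²2p³, Al⁺ [Ne]3s².
Tabulated IE_2 (kJ/mol): O 3388, Al 1817.
Hence IE_2: Al < O.

O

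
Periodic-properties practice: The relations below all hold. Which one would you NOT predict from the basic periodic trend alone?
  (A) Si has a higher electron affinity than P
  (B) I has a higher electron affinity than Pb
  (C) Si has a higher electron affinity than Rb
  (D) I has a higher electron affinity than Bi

(A)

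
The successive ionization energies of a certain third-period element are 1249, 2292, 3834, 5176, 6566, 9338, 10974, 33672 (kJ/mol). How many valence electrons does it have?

7

Look for the largest jump between consecutive ionization energies: IE8/IE7 ≈ 3.1, far larger than any earlier ratio.
That jump marks the point where a core electron is being removed. So the atom has 7 valence electrons.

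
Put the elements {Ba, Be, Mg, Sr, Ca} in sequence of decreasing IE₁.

Be is in period 2, group 2; Mg is in period 3, group 2; Ca is in period 4, group 2; Sr is in period 5, group 2; Ba is in period 6, group 2.
Removing the outermost electron gets harder across a period and easier down a group.
All are in group 2, so first ionization energy increases up the group.
So from highest to lowest: Be > Mg > Ca > Sr > Ba.

Be, Mg, Ca, Sr, Ba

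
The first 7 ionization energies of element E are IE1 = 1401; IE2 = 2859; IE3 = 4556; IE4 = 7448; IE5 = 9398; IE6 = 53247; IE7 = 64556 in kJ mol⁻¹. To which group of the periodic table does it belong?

Group 15

Look for the largest jump between consecutive ionization energies: IE6/IE5 ≈ 5.7, far larger than any earlier ratio.
That jump marks the point where a core electron is being removed. So the atom has 5 valence electrons.
A main-group element with 5 valence electrons is in group 15.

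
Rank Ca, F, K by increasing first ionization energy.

K < Ca < F

F is in period 2, group 17; K is in period 4, group 1; Ca is in period 4, group 2.
Across a period the outer electron is held more tightly (higher IE₁); down a group it sits in a higher shell, more shielded, and comes off more easily.
Neither a single period nor a single group — weigh both effects.
Ca > K: both are in period 4; the period trend gives Ca the larger value.
F > Ca: relative to Ca, both the across-period and down-group shifts push F's first ionization energy up.
Approximate values (kJ/mol): F 1681, K 419, Ca 590.
So from lowest to highest: K < Ca < F.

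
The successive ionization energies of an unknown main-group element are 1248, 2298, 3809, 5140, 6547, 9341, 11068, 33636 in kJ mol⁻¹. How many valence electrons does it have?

Look for the largest jump between consecutive ionization energies: IE8/IE7 ≈ 3.0, far larger than any earlier ratio.
That jump marks the point where a core electron is being removed. So the atom has 7 valence electrons.

7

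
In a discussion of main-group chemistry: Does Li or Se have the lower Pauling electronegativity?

Li

Li is in period 2, group 1; Se is in period 4, group 16.
EN rises left→right (higher Z_eff, smaller atoms) and falls top→bottom (larger, more shielded atoms).
Neither a single period nor a single group — weigh both effects.
Se > Li: the two effects oppose for this pair; the across-period effect wins (2.55 vs 0.98).
Approximate values (Pauling): Li 0.98, Se 2.55.
So Li has the lower Pauling electronegativity (Li < Se).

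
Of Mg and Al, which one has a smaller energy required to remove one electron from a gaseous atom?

Mg is in period 3, group 2; Al is in period 3, group 13.
Across a period the outer electron is held more tightly (higher IE₁); down a group it sits in a higher shell, more shielded, and comes off more easily.
All lie in period 3; the across-period trend (first ionization energy increases left to right) applies, with the exception below.
Note the exception: Mg has a higher first ionization energy than Al, contrary to the simple trend — Al's single 3p electron is easier to remove than one from Mg's filled 3s².
Tabulated first ionization energy (kJ/mol): Mg 738, Al 578.
So Al has the smaller energy required to remove one electron from a gaseous atom (Al < Mg).

Al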